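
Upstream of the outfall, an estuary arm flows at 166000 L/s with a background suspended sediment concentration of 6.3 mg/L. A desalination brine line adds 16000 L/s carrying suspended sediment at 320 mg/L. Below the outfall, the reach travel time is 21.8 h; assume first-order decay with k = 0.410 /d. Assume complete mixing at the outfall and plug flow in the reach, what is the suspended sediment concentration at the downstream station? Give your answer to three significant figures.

Flow-weighted average: C = (166000·6.300 + 16000·320.0) / 182000 = 6166000/182000 = 33.88 mg/L.
Decay over the reach: 33.88·exp(−kt) = 33.88·0.6891 = 23.34 mg/L.

23.3 mg/L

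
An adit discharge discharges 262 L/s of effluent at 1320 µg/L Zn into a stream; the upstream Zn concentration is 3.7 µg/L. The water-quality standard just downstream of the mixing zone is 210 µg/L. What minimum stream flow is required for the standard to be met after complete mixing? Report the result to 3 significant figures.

1410 L/s

Set C_mix = 210: (Q·3.700 + 262.0·1320) / (Q + 262.0) = 210
→ Q = 262.0·(1320 − 210)/(210 − 3.700) = 1410 L/s.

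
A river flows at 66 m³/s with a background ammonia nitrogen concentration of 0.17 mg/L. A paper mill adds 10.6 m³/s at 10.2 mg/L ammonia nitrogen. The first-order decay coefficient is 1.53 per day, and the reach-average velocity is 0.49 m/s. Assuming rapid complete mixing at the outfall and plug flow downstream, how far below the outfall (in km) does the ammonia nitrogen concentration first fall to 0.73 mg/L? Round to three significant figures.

Flow-weighted average: C = (66.00·0.1700 + 10.60·10.20) / 76.60 = 119.3/76.60 = 1.558 mg/L.
Set 1.558·exp(−k·t) = 0.73 → t = ln(1.558/0.73)/k = 42810 s = 11.89 h.
Distance = v·t = 0.49·42810 = 20980 m = 20.98 km.

21.0 km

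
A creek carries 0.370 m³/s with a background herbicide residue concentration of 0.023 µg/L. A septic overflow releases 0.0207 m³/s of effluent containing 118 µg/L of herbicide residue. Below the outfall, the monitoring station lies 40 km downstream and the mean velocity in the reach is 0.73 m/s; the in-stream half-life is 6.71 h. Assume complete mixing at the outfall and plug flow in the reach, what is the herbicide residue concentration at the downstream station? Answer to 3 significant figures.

1.30 µg/L

Conservation of mass: C = (0.3700·0.02300 + 0.02070·118.0) / 0.3907 = 2.451/0.3907 = 6.274 µg/L.
Travel time t = 40·1000 / 0.73 = 54790 s = 15.22 h.
Half-life 6.71 h → k = ln 2 / 6.71 = 0.1033 h⁻¹ = 2.479 d⁻¹.
First-order decay: C = 6.274·exp(−k·t) = 6.274·0.2076 = 1.302 µg/L.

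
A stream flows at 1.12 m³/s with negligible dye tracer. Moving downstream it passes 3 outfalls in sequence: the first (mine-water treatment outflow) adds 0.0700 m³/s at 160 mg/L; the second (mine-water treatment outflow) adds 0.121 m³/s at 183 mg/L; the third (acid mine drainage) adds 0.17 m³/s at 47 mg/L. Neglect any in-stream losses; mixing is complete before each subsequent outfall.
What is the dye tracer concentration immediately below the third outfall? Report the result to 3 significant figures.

After outfall 1: Q = 1.120 + 0.07000 = 1.190 m³/s; C = (1.120·0 + 0.07000·160.0)/1.190 = 9.412 mg/L.
After outfall 2: Q = 1.190 + 0.1210 = 1.311 m³/s; C = (1.190·9.412 + 0.1210·183.0)/1.311 = 25.43 mg/L.
After outfall 3: Q = 1.311 + 0.1700 = 1.481 m³/s; C = (1.311·25.43 + 0.1700·47.00)/1.481 = 27.91 mg/L.

27.9 mg/L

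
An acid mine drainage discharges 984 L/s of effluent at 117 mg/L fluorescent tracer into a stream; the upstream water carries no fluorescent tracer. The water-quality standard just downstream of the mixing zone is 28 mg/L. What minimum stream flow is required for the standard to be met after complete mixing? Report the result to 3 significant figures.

3130 L/s

Set C_mix = 28: (Q·0 + 984.0·117.0) / (Q + 984.0) = 28
→ Q = 984.0·(117.0 − 28)/(28 − 0) = 3128 L/s.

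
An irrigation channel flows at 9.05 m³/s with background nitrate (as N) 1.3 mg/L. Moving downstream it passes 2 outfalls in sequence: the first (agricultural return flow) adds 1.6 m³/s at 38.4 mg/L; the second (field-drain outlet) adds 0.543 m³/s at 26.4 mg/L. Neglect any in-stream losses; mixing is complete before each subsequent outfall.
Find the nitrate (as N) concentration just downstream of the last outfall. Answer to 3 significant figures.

After outfall 1: Q = 9.050 + 1.600 = 10.65 m³/s; C = (9.050·1.300 + 1.600·38.40)/10.65 = 6.874 mg/L.
After outfall 2: Q = 10.65 + 0.5430 = 11.19 m³/s; C = (10.65·6.874 + 0.5430·26.40)/11.19 = 7.821 mg/L.

7.82 mg/L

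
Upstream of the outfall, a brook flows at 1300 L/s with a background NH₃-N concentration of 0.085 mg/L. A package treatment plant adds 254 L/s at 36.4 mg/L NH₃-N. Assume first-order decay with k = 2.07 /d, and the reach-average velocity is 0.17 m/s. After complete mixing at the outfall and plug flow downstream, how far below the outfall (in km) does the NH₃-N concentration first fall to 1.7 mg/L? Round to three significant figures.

8.97 km

Mixed concentration C = ΣQC/ΣQ = (1300·0.08500 + 254.0·36.40) / 1554 = 9356/1554 = 6.021 mg/L.
Set 6.021·exp(−k·t) = 1.7 → t = ln(6.021/1.7)/k = 52780 s = 14.66 h.
Distance = v·t = 0.17·52780 = 8973 m = 8.973 km.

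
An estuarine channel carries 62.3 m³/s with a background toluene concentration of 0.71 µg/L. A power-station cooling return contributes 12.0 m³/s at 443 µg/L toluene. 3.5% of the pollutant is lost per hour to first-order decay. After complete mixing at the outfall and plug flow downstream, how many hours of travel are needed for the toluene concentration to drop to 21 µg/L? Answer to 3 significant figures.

Mass balance: C = (62.30·0.7100 + 12.00·443.0) / 74.30 = 5360/74.30 = 72.14 µg/L.
3.5%/h lost → k = −ln(1 − 0.035) = 0.03563 h⁻¹.
72.14·exp(−k·t) = 21 → t = ln(72.14/21)/k = 124700 s = 34.64 h.

34.6 h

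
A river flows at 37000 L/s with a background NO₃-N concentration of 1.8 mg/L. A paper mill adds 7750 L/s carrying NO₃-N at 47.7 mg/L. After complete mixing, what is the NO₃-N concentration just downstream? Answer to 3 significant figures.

Mass balance: C = (37000·1.800 + 7750·47.70) / 44750 = 436300/44750 = 9.749 mg/L.

9.75 mg/L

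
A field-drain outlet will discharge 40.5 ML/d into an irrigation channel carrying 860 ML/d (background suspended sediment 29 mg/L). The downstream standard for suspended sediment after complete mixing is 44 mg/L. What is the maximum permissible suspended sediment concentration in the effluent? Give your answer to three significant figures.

363 mg/L

At the limit, (Qr·Cr + Qe·Cₑ)/(Qr + Qe) = 44:
Cₑ = (900.5·44 − 860.0·29.00) / 40.50 = 362.5 mg/L.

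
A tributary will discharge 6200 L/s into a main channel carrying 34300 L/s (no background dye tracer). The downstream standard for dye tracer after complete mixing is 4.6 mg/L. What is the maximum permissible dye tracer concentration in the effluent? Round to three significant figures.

30.0 mg/L

At the limit, (Qr·Cr + Qe·Cₑ)/(Qr + Qe) = 4.6:
Cₑ = (40500·4.6 − 34300·0) / 6200 = 30.05 mg/L.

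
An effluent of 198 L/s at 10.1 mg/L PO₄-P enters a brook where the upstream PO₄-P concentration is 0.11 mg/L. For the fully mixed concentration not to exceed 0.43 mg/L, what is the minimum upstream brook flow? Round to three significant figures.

Set C_mix = 0.43: (Q·0.1100 + 198.0·10.10) / (Q + 198.0) = 0.43
→ Q = 198.0·(10.10 − 0.43)/(0.43 − 0.1100) = 5983 L/s.

5980 L/s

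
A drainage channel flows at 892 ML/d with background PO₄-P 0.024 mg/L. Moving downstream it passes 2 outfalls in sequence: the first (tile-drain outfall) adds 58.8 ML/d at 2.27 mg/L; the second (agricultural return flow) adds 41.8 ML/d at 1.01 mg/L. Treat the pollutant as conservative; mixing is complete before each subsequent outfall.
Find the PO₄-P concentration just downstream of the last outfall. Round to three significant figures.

After outfall 1: Q = 892.0 + 58.80 = 950.8 ML/d; C = (892.0·0.02400 + 58.80·2.270)/950.8 = 0.1629 mg/L.
After outfall 2: Q = 950.8 + 41.80 = 992.6 ML/d; C = (950.8·0.1629 + 41.80·1.010)/992.6 = 0.1986 mg/L.

0.199 mg/L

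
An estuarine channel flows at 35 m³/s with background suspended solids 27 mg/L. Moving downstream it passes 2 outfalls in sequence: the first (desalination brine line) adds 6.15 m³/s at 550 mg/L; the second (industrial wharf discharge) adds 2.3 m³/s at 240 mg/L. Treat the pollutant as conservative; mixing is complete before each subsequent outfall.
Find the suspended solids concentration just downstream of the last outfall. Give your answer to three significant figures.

After outfall 1: Q = 35.00 + 6.150 = 41.15 m³/s; C = (35.00·27.00 + 6.150·550.0)/41.15 = 105.2 mg/L.
After outfall 2: Q = 41.15 + 2.300 = 43.45 m³/s; C = (41.15·105.2 + 2.300·240.0)/43.45 = 112.3 mg/L.

112 mg/L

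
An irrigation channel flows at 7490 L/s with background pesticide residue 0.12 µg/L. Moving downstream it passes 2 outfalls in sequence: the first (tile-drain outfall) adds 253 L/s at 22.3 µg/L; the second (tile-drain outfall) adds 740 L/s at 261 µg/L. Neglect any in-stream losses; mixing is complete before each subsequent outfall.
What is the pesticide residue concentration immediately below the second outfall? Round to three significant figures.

23.5 µg/L

Below outfall 1: Q → 7743 L/s, C = (7490·0.1200 + 253.0·22.30)/7743 = 0.8447 µg/L.
Below outfall 2: Q → 8483 L/s, C = (7743·0.8447 + 740.0·261.0)/8483 = 23.54 µg/L.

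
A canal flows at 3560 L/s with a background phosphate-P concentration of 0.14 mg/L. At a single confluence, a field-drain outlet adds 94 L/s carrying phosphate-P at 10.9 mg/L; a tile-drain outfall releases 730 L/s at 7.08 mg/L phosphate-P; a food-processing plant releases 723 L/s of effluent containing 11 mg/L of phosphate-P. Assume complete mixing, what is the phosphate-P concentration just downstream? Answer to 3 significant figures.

Conservation of mass: C = (3560·0.1400 + 94.00·10.90 + 730.0·7.080 + 723.0·11.00) / 5107 = 14640/5107 = 2.868 mg/L.

2.87 mg/L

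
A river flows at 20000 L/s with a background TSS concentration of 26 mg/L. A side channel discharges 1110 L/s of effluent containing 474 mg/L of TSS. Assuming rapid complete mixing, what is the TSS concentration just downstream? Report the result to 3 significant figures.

Conservation of mass: C = (20000·26.00 + 1110·474.0) / 21110 = 1046000/21110 = 49.56 mg/L.

49.6 mg/L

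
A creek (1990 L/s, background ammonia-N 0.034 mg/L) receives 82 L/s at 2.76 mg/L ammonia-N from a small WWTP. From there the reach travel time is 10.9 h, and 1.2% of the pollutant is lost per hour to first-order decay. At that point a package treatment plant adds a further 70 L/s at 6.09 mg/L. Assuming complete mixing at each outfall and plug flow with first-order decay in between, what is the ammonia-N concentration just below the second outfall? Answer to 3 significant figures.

0.319 mg/L

After mixing, C = (1990·0.03400 + 82.00·2.760) / 2072 = 294.0/2072 = 0.1419 mg/L; combined flow 2072 L/s.
1.2%/h lost → k = −ln(1 − 0.012) = 0.01207 h⁻¹.
First-order decay: C = 0.1419·exp(−k·t) = 0.1419·0.8767 = 0.1244 mg/L.
At the second outfall, C = (2072·0.1244 + 70.00·6.090) / (2072 + 70.00) = 0.3193 mg/L.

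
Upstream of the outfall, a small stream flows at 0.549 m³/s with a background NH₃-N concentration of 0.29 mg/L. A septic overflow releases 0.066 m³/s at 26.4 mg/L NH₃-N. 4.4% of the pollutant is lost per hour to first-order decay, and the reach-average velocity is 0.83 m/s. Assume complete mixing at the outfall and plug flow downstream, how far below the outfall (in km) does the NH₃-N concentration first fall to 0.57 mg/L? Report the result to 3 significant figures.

Conservation of mass: C = (0.5490·0.2900 + 0.06600·26.40) / 0.6150 = 1.902/0.6150 = 3.092 mg/L.
4.4%/h lost → k = −ln(1 − 0.044) = 0.04500 h⁻¹.
Set 3.092·exp(−k·t) = 0.57 → t = ln(3.092/0.57)/k = 135300 s = 37.58 h.
Distance = v·t = 0.83·135300 = 112300 m = 112.3 km.

112 km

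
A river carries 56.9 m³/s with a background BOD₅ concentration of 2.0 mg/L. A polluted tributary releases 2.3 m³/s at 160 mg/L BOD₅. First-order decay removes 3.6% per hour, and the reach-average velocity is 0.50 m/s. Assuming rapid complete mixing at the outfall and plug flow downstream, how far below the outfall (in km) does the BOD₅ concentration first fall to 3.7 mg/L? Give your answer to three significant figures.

38.7 km

Mass balance: C = (56.90·2.000 + 2.300·160.0) / 59.20 = 481.8/59.20 = 8.139 mg/L.
3.6%/h lost → k = −ln(1 − 0.036) = 0.03666 h⁻¹.
Set 8.139·exp(−k·t) = 3.7 → t = ln(8.139/3.7)/k = 77400 s = 21.50 h.
Distance = v·t = 0.50·77400 = 38700 m = 38.70 km.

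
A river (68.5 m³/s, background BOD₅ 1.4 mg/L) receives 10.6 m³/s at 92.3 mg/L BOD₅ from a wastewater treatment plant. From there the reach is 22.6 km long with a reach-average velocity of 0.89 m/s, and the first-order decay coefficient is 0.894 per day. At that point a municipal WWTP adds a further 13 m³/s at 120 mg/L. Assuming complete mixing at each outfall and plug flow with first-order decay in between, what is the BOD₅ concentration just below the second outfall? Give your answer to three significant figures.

25.9 mg/L

After mixing, C = (68.50·1.400 + 10.60·92.30) / 79.10 = 1074/79.10 = 13.58 mg/L; combined flow 79.10 m³/s.
Travel time t = 22.6·1000 / 0.89 = 25390 s = 7.054 h.
Decay over the reach: 13.58·exp(−kt) = 13.58·0.7689 = 10.44 mg/L.
At the second outfall, C = (79.10·10.44 + 13.00·120.0) / (79.10 + 13.00) = 25.91 mg/L.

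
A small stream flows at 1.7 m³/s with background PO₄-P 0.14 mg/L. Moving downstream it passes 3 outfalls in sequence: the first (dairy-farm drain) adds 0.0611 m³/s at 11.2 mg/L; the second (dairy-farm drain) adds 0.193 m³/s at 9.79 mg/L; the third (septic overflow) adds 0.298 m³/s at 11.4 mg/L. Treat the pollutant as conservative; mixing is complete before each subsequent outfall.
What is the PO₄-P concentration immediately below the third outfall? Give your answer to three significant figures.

After outfall 1: Q = 1.700 + 0.06110 = 1.761 m³/s; C = (1.700·0.1400 + 0.06110·11.20)/1.761 = 0.5237 mg/L.
After outfall 2: Q = 1.761 + 0.1930 = 1.954 m³/s; C = (1.761·0.5237 + 0.1930·9.790)/1.954 = 1.439 mg/L.
After outfall 3: Q = 1.954 + 0.2980 = 2.252 m³/s; C = (1.954·1.439 + 0.2980·11.40)/2.252 = 2.757 mg/L.

2.76 mg/L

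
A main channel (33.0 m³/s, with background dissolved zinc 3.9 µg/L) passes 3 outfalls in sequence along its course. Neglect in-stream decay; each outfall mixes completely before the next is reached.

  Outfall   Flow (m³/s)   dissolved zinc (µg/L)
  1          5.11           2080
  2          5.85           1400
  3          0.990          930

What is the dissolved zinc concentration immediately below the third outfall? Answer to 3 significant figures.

Below outfall 1: Q → 38.11 m³/s, C = (33.00·3.900 + 5.110·2080)/38.11 = 282.3 µg/L.
Below outfall 2: Q → 43.96 m³/s, C = (38.11·282.3 + 5.850·1400)/43.96 = 431.0 µg/L.
Below outfall 3: Q → 44.95 m³/s, C = (43.96·431.0 + 0.9900·930.0)/44.95 = 442.0 µg/L.

442 µg/L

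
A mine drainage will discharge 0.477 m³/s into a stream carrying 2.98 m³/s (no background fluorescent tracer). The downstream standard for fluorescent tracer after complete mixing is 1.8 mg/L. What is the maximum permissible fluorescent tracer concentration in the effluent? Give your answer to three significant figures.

At the limit, (Qr·Cr + Qe·Cₑ)/(Qr + Qe) = 1.8:
Cₑ = (3.457·1.8 − 2.980·0) / 0.4770 = 13.05 mg/L.

13.0 mg/L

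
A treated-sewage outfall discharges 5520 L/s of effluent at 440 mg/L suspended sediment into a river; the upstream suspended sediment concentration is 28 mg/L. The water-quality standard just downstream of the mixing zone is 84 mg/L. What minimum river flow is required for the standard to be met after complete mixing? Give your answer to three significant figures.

35100 L/s

Set C_mix = 84: (Q·28.00 + 5520·440.0) / (Q + 5520) = 84
→ Q = 5520·(440.0 − 84)/(84 − 28.00) = 35090 L/s.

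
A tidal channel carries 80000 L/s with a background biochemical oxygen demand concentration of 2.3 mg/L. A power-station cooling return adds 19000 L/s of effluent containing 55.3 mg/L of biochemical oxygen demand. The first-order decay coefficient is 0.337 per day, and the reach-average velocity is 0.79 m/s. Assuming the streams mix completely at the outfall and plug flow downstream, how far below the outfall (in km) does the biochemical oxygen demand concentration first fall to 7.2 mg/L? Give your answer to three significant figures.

111 km

Mixed concentration C = ΣQC/ΣQ = (80000·2.300 + 19000·55.30) / 99000 = 1235000/99000 = 12.47 mg/L.
Set 12.47·exp(−k·t) = 7.2 → t = ln(12.47/7.2)/k = 140900 s = 39.13 h.
Distance = v·t = 0.79·140900 = 111300 m = 111.3 km.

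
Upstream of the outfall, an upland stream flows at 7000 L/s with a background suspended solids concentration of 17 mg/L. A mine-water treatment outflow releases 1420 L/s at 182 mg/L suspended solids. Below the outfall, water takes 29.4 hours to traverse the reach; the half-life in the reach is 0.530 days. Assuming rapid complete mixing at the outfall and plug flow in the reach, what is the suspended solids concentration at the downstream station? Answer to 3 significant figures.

Conservation of mass: C = (7000·17.00 + 1420·182.0) / 8420 = 377400/8420 = 44.83 mg/L.
Half-life 0.530 d → k = ln 2 / 0.530 = 1.308 d⁻¹.
After decay, C = 44.83 × e^(−kt) = 44.83 × 0.2015 = 9.031 mg/L.

9.03 mg/L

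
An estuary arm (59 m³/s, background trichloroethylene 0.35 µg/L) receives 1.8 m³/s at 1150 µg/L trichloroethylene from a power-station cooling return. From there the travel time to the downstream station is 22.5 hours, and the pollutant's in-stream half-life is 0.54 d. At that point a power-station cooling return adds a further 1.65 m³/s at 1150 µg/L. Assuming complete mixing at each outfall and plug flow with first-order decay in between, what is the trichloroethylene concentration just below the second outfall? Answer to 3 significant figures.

Conservation of mass: C = (59.00·0.3500 + 1.800·1150) / 60.80 = 2091/60.80 = 34.39 µg/L; combined flow 60.80 m³/s.
Half-life 0.54 d → k = ln 2 / 0.54 = 1.284 d⁻¹.
After decay, C = 34.39 × e^(−kt) = 34.39 × 0.3002 = 10.32 µg/L.
At the second outfall, C = (60.80·10.32 + 1.650·1150) / (60.80 + 1.650) = 40.43 µg/L.

40.4 µg/L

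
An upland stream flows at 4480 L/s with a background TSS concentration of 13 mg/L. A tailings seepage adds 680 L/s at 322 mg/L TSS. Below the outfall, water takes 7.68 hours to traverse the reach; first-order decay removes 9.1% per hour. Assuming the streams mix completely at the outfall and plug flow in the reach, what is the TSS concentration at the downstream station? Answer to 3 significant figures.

Conservation of mass: C = (4480·13.00 + 680.0·322.0) / 5160 = 277200/5160 = 53.72 mg/L.
9.1%/h lost → k = −ln(1 − 0.091) = 0.09541 h⁻¹.
Decay over the reach: 53.72·exp(−kt) = 53.72·0.4806 = 25.82 mg/L.

25.8 mg/L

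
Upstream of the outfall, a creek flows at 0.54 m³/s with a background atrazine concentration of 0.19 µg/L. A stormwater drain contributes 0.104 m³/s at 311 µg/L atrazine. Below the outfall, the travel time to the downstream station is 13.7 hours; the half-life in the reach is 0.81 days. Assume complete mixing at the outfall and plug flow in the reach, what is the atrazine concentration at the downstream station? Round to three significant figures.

After mixing, C = (0.5400·0.1900 + 0.1040·311.0) / 0.6440 = 32.45/0.6440 = 50.38 µg/L.
Half-life 0.81 d → k = ln 2 / 0.81 = 0.8557 d⁻¹.
First-order decay: C = 50.38·exp(−k·t) = 50.38·0.6136 = 30.91 µg/L.

30.9 µg/L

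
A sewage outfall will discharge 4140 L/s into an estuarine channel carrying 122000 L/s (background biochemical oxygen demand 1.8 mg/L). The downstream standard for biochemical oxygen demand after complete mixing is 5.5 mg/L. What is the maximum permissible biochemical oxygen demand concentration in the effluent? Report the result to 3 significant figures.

At the limit, (Qr·Cr + Qe·Cₑ)/(Qr + Qe) = 5.5:
Cₑ = (126100·5.5 − 122000·1.800) / 4140 = 114.5 mg/L.

115 mg/L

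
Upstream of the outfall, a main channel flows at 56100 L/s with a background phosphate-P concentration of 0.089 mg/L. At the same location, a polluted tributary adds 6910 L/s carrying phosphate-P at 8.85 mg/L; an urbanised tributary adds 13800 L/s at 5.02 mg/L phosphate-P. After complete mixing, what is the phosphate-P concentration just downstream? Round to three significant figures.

1.76 mg/L

After mixing, C = (56100·0.08900 + 6910·8.850 + 13800·5.020) / 76810 = 135400/76810 = 1.763 mg/L.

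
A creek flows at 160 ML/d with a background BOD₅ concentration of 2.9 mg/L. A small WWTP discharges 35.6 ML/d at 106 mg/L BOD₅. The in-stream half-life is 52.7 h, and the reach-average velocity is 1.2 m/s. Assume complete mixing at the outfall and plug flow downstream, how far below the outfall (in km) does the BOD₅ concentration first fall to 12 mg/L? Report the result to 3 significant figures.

194 km

Flow-weighted average: C = (160.0·2.900 + 35.60·106.0) / 195.6 = 4238/195.6 = 21.66 mg/L.
Half-life 52.7 h → k = ln 2 / 52.7 = 0.01315 h⁻¹ = 0.3157 d⁻¹.
Set 21.66·exp(−k·t) = 12 → t = ln(21.66/12)/k = 161700 s = 44.92 h.
Distance = v·t = 1.2·161700 = 194000 m = 194.0 km.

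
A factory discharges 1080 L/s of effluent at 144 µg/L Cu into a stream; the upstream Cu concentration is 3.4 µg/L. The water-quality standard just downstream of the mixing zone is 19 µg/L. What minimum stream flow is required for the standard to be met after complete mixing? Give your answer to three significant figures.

Set C_mix = 19: (Q·3.400 + 1080·144.0) / (Q + 1080) = 19
→ Q = 1080·(144.0 − 19)/(19 − 3.400) = 8654 L/s.

8650 L/s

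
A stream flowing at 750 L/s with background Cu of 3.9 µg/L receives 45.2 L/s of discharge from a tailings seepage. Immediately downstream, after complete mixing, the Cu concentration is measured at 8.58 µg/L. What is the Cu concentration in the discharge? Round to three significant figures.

Mass balance: 750.0·3.900 + 45.20·Cₑ = 795.2·8.580
→ Cₑ = (795.2·8.580 − 750.0·3.900) / 45.20 = 86.23 µg/L.

86.2 µg/L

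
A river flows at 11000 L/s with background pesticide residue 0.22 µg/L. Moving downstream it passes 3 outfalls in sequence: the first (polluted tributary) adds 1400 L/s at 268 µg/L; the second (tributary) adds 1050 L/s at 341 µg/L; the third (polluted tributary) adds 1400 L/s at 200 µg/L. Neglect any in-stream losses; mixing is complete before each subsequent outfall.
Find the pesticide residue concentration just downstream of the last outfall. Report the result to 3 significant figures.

68.4 µg/L

After outfall 1: Q = 11000 + 1400 = 12400 L/s; C = (11000·0.2200 + 1400·268.0)/12400 = 30.45 µg/L.
After outfall 2: Q = 12400 + 1050 = 13450 L/s; C = (12400·30.45 + 1050·341.0)/13450 = 54.70 µg/L.
After outfall 3: Q = 13450 + 1400 = 14850 L/s; C = (13450·54.70 + 1400·200.0)/14850 = 68.40 µg/L.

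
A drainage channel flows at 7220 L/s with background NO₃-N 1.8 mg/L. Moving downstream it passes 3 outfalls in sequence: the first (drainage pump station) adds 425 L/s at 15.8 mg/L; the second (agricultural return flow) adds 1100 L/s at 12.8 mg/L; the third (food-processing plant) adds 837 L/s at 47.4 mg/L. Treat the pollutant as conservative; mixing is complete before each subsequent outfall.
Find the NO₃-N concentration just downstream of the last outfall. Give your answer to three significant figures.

7.67 mg/L

Below outfall 1: Q → 7645 L/s, C = (7220·1.800 + 425.0·15.80)/7645 = 2.578 mg/L.
Below outfall 2: Q → 8745 L/s, C = (7645·2.578 + 1100·12.80)/8745 = 3.864 mg/L.
Below outfall 3: Q → 9582 L/s, C = (8745·3.864 + 837.0·47.40)/9582 = 7.667 mg/L.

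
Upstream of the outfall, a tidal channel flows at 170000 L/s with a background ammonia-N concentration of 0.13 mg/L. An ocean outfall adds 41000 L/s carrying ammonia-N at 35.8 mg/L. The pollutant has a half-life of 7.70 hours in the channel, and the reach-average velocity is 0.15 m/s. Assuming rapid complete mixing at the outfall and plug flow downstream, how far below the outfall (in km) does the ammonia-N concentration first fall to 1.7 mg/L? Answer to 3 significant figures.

8.54 km

Mixed concentration C = ΣQC/ΣQ = (170000·0.1300 + 41000·35.80) / 211000 = 1490000/211000 = 7.061 mg/L.
Half-life 7.70 h → k = ln 2 / 7.70 = 0.09002 h⁻¹ = 2.160 d⁻¹.
Set 7.061·exp(−k·t) = 1.7 → t = ln(7.061/1.7)/k = 56950 s = 15.82 h.
Distance = v·t = 0.15·56950 = 8542 m = 8.542 km.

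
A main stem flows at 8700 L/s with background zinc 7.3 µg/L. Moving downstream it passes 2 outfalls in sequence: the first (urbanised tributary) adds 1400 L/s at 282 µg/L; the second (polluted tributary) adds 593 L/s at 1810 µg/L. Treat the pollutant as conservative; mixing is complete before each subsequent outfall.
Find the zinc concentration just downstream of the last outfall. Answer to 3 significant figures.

143 µg/L

Outfall 1: combined Q = 10100 L/s; C = (8700·7.300 + 1400·282.0)/10100 = 45.38 µg/L.
Outfall 2: combined Q = 10690 L/s; C = (10100·45.38 + 593.0·1810)/10690 = 143.2 µg/L.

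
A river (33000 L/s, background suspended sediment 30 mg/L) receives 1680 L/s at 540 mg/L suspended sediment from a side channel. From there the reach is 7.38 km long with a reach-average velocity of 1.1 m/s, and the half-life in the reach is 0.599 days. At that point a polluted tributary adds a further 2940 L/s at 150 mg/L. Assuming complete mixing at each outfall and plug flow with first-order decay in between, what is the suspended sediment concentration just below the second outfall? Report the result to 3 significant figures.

Conservation of mass: C = (33000·30.00 + 1680·540.0) / 34680 = 1897000/34680 = 54.71 mg/L; combined flow 34680 L/s.
Travel time t = 7.38·1000 / 1.1 = 6709 s = 1.864 h.
Half-life 0.599 d → k = ln 2 / 0.599 = 1.157 d⁻¹.
Applying C = C₀e^(−kt): 54.71 × 0.9141 = 50.00 mg/L.
At the second outfall, C = (34680·50.00 + 2940·150.0) / (34680 + 2940) = 57.82 mg/L.

57.8 mg/L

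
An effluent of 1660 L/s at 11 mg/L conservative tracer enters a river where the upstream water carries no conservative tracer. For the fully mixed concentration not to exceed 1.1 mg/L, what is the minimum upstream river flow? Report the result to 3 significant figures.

Set C_mix = 1.1: (Q·0 + 1660·11.00) / (Q + 1660) = 1.1
→ Q = 1660·(11.00 − 1.1)/(1.1 − 0) = 14940 L/s.

14900 L/s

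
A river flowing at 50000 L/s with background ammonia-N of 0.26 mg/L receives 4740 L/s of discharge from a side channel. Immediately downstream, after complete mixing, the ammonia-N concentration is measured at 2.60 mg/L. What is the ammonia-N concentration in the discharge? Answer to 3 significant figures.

27.3 mg/L

Mass balance: 50000·0.2600 + 4740·Cₑ = 54740·2.600
→ Cₑ = (54740·2.600 − 50000·0.2600) / 4740 = 27.28 mg/L.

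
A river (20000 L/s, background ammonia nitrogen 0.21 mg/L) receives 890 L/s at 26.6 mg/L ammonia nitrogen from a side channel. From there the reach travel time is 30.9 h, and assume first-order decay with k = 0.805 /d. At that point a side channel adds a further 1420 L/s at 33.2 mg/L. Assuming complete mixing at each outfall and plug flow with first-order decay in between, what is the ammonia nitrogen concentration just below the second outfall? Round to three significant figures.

2.56 mg/L

After mixing, C = (20000·0.2100 + 890.0·26.60) / 20890 = 27870/20890 = 1.334 mg/L; combined flow 20890 L/s.
Applying C = C₀e^(−kt): 1.334 × 0.3547 = 0.4733 mg/L.
At the second outfall, C = (20890·0.4733 + 1420·33.20) / (20890 + 1420) = 2.556 mg/L.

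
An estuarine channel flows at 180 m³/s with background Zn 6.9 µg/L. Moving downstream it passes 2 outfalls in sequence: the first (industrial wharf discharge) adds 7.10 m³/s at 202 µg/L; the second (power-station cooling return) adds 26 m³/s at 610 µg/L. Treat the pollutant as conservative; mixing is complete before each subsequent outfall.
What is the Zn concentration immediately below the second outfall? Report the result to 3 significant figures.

87.0 µg/L

Outfall 1: combined Q = 187.1 m³/s; C = (180.0·6.900 + 7.100·202.0)/187.1 = 14.30 µg/L.
Outfall 2: combined Q = 213.1 m³/s; C = (187.1·14.30 + 26.00·610.0)/213.1 = 86.98 µg/L.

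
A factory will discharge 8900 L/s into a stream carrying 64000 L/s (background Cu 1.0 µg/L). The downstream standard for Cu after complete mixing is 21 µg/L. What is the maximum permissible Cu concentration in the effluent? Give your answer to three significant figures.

At the limit, (Qr·Cr + Qe·Cₑ)/(Qr + Qe) = 21:
Cₑ = (72900·21 − 64000·1.000) / 8900 = 164.8 µg/L.

165 µg/L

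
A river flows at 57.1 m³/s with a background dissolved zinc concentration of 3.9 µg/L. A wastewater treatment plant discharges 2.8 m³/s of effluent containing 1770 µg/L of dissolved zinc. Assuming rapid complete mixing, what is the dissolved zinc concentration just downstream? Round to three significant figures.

Mixed concentration C = ΣQC/ΣQ = (57.10·3.900 + 2.800·1770) / 59.90 = 5179/59.90 = 86.46 µg/L.

86.5 µg/L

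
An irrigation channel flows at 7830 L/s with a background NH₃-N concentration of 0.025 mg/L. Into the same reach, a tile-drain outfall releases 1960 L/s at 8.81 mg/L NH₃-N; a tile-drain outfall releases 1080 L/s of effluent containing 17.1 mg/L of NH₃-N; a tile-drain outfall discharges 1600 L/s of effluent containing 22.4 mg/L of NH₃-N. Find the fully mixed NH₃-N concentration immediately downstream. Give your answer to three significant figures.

5.76 mg/L

Mixed concentration C = ΣQC/ΣQ = (7830·0.02500 + 1960·8.810 + 1080·17.10 + 1600·22.40) / 12470 = 71770/12470 = 5.756 mg/L.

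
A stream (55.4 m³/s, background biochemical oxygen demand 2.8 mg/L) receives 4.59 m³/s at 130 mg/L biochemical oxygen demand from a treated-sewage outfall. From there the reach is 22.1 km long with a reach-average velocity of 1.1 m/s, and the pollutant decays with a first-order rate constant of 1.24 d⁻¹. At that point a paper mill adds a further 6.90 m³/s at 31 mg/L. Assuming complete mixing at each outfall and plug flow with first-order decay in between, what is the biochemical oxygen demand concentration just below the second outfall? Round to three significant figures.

11.6 mg/L

Flow-weighted average: C = (55.40·2.800 + 4.590·130.0) / 59.99 = 751.8/59.99 = 12.53 mg/L; combined flow 59.99 m³/s.
Travel time t = 22.1·1000 / 1.1 = 20090 s = 5.581 h.
After decay, C = 12.53 × e^(−kt) = 12.53 × 0.7495 = 9.393 mg/L.
Second outfall: C = (59.99·9.393 + 6.900·31.00)/66.89 = 11.62 mg/L.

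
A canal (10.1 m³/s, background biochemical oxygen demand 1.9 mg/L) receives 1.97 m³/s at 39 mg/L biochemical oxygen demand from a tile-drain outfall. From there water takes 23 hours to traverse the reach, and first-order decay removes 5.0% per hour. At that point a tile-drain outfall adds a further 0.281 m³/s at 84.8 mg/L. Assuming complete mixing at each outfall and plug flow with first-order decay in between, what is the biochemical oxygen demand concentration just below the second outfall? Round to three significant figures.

4.32 mg/L

Conservation of mass: C = (10.10·1.900 + 1.970·39.00) / 12.07 = 96.02/12.07 = 7.955 mg/L; combined flow 12.07 m³/s.
5.0%/h lost → k = −ln(1 − 0.05) = 0.05129 h⁻¹.
Decay over the reach: 7.955·exp(−kt) = 7.955·0.3074 = 2.445 mg/L.
At the second outfall, C = (12.07·2.445 + 0.2810·84.80) / (12.07 + 0.2810) = 4.319 mg/L.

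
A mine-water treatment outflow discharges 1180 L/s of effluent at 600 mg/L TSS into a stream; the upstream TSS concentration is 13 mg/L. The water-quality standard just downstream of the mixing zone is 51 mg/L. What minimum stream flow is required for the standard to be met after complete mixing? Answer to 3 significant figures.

Set C_mix = 51: (Q·13.00 + 1180·600.0) / (Q + 1180) = 51
→ Q = 1180·(600.0 − 51)/(51 − 13.00) = 17050 L/s.

17000 L/s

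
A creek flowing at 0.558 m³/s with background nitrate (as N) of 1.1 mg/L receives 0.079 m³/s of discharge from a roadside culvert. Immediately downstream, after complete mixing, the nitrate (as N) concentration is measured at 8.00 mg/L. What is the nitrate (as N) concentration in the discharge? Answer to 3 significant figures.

Mass balance: 0.5580·1.100 + 0.07900·Cₑ = 0.6370·8.000
→ Cₑ = (0.6370·8.000 − 0.5580·1.100) / 0.07900 = 56.74 mg/L.

56.7 mg/L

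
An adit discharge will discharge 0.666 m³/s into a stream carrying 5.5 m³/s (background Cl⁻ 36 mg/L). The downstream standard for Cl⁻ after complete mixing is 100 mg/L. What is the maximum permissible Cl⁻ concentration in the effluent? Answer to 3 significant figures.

At the limit, (Qr·Cr + Qe·Cₑ)/(Qr + Qe) = 100:
Cₑ = (6.166·100 − 5.500·36.00) / 0.6660 = 628.5 mg/L.

629 mg/L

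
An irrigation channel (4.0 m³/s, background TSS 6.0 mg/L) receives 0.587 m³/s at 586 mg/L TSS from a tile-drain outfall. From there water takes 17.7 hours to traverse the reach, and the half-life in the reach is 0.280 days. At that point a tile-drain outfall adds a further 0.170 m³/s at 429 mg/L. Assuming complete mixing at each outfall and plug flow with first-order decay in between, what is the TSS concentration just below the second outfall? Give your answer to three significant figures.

Flow-weighted average: C = (4.000·6.000 + 0.5870·586.0) / 4.587 = 368.0/4.587 = 80.22 mg/L; combined flow 4.587 m³/s.
Half-life 0.280 d → k = ln 2 / 0.280 = 2.476 d⁻¹.
First-order decay: C = 80.22·exp(−k·t) = 80.22·0.1611 = 12.92 mg/L.
At the second outfall, C = (4.587·12.92 + 0.1700·429.0) / (4.587 + 0.1700) = 27.79 mg/L.

27.8 mg/L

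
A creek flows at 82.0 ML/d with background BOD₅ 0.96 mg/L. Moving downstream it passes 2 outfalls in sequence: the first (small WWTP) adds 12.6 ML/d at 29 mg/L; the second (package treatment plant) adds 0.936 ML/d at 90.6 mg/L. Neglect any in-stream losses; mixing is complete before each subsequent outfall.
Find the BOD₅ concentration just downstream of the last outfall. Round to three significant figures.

5.54 mg/L

Outfall 1: combined Q = 94.60 ML/d; C = (82.00·0.9600 + 12.60·29.00)/94.60 = 4.695 mg/L.
Outfall 2: combined Q = 95.54 ML/d; C = (94.60·4.695 + 0.9360·90.60)/95.54 = 5.536 mg/L.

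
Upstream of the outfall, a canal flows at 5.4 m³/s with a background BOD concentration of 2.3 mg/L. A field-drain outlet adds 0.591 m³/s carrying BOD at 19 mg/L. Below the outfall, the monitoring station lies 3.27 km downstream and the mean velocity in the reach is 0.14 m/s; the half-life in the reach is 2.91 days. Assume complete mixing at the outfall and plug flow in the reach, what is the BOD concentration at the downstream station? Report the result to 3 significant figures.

3.70 mg/L

Conservation of mass: C = (5.400·2.300 + 0.5910·19.00) / 5.991 = 23.65/5.991 = 3.947 mg/L.
Travel time t = 3.27·1000 / 0.14 = 23360 s = 6.488 h.
Half-life 2.91 d → k = ln 2 / 2.91 = 0.2382 d⁻¹.
Applying C = C₀e^(−kt): 3.947 × 0.9376 = 3.701 mg/L.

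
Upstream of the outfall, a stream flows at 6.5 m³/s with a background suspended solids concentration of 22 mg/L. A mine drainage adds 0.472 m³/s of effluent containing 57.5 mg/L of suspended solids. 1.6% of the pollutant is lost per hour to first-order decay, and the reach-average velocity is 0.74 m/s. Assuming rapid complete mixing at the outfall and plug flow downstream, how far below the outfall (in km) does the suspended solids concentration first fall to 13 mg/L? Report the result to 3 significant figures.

104 km

Mixed concentration C = ΣQC/ΣQ = (6.500·22.00 + 0.4720·57.50) / 6.972 = 170.1/6.972 = 24.40 mg/L.
1.6%/h lost → k = −ln(1 − 0.016) = 0.01613 h⁻¹.
Set 24.40·exp(−k·t) = 13 → t = ln(24.40/13)/k = 140600 s = 39.04 h.
Distance = v·t = 0.74·140600 = 104000 m = 104.0 km.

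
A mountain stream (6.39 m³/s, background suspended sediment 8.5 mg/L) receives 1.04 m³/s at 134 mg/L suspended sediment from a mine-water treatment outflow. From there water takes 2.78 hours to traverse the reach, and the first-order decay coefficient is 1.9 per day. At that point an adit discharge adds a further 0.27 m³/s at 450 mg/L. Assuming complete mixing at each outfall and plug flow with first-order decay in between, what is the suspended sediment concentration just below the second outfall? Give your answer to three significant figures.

After mixing, C = (6.390·8.500 + 1.040·134.0) / 7.430 = 193.7/7.430 = 26.07 mg/L; combined flow 7.430 m³/s.
First-order decay: C = 26.07·exp(−k·t) = 26.07·0.8025 = 20.92 mg/L.
At the second outfall, C = (7.430·20.92 + 0.2700·450.0) / (7.430 + 0.2700) = 35.96 mg/L.

36.0 mg/L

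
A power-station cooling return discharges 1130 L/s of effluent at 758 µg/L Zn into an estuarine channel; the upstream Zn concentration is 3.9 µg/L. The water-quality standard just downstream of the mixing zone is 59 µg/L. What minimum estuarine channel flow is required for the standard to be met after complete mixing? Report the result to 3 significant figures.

14300 L/s

Set C_mix = 59: (Q·3.900 + 1130·758.0) / (Q + 1130) = 59
→ Q = 1130·(758.0 − 59)/(59 − 3.900) = 14340 L/s.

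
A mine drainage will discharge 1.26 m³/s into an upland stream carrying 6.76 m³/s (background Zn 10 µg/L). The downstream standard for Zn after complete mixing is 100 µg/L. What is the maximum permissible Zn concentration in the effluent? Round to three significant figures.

583 µg/L

At the limit, (Qr·Cr + Qe·Cₑ)/(Qr + Qe) = 100:
Cₑ = (8.020·100 − 6.760·10.00) / 1.260 = 582.9 µg/L.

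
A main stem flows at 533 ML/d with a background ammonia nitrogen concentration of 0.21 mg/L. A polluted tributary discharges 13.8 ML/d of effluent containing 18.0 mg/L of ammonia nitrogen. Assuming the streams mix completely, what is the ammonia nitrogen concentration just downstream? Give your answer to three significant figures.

Conservation of mass: C = (533.0·0.2100 + 13.80·18.00) / 546.8 = 360.3/546.8 = 0.6590 mg/L.

0.659 mg/L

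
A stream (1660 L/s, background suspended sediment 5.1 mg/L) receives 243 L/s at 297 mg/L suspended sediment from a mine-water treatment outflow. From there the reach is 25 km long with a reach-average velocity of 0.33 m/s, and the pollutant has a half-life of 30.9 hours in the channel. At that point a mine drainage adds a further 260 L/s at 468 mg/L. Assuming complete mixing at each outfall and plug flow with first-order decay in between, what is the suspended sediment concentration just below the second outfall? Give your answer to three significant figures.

Mixed concentration C = ΣQC/ΣQ = (1660·5.100 + 243.0·297.0) / 1903 = 80640/1903 = 42.37 mg/L; combined flow 1903 L/s.
Travel time t = 25·1000 / 0.33 = 75760 s = 21.04 h.
Half-life 30.9 h → k = ln 2 / 30.9 = 0.02243 h⁻¹ = 0.5384 d⁻¹.
After decay, C = 42.37 × e^(−kt) = 42.37 × 0.6237 = 26.43 mg/L.
At the second outfall, C = (1903·26.43 + 260.0·468.0) / (1903 + 260.0) = 79.51 mg/L.

79.5 mg/L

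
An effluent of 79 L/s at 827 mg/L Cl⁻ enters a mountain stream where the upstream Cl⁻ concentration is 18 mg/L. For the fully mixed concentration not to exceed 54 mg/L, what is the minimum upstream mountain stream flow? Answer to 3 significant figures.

Set C_mix = 54: (Q·18.00 + 79.00·827.0) / (Q + 79.00) = 54
→ Q = 79.00·(827.0 − 54)/(54 − 18.00) = 1696 L/s.

1700 L/s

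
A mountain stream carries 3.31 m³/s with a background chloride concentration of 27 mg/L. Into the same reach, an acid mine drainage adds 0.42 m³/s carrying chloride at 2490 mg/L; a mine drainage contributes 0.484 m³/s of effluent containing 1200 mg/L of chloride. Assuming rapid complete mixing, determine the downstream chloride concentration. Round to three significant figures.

407 mg/L

After mixing, C = (3.310·27.00 + 0.4200·2490 + 0.4840·1200) / 4.214 = 1716/4.214 = 407.2 mg/L.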